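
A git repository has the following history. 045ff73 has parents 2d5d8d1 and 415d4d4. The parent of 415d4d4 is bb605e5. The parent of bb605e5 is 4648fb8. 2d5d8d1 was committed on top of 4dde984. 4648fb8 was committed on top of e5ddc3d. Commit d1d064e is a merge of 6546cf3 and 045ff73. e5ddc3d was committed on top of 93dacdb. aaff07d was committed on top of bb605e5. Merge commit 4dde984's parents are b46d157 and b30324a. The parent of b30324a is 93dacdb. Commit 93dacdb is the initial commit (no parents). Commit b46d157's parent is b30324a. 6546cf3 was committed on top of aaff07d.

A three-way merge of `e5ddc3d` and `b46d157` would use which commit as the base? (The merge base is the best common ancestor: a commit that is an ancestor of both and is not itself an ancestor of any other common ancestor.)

93dacdb

Ancestors of e5ddc3d: {93dacdb, e5ddc3d}.
Ancestors of b46d157: {93dacdb, b30324a, b46d157}.
Common ancestors: {93dacdb}.
The only common ancestor is 93dacdb, so it is the merge base.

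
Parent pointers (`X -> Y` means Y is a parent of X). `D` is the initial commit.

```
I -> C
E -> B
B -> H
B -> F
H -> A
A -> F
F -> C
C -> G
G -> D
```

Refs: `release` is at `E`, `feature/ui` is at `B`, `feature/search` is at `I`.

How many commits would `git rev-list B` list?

7

Walking parent pointers from B: reachable set = {A, B, C, D, F, G, H}.
That is 7 commits.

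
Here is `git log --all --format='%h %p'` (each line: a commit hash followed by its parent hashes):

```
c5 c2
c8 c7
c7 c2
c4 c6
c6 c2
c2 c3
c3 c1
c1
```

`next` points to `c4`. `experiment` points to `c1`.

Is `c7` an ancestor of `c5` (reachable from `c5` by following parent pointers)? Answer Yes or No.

Ancestors of c5: {c1, c2, c3, c5}.
c7 is not in that set, so it is not an ancestor of c5.

No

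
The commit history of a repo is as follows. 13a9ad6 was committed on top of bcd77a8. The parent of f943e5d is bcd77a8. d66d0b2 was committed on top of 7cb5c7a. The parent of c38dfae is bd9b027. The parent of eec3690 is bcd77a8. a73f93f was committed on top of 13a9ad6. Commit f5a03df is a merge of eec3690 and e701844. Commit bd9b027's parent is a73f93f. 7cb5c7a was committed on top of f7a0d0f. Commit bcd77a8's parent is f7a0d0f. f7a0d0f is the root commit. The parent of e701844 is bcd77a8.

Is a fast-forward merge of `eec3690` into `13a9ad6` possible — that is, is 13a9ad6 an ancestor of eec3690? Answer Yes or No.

A fast-forward from 13a9ad6 to eec3690 is possible iff 13a9ad6 is an ancestor of eec3690.
Ancestors of eec3690: {bcd77a8, eec3690, f7a0d0f}.
13a9ad6 is not among them, so fast-forward is not possible.

No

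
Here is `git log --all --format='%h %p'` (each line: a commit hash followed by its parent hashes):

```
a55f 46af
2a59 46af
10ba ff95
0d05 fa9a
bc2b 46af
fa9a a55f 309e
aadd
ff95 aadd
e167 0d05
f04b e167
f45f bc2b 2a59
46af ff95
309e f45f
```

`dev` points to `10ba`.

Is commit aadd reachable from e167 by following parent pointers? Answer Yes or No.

Ancestors of e167 (commits reachable by following parents): {0d05, 2a59, 309e, 46af, a55f, aadd, bc2b, e167, f45f, fa9a, ff95}.
aadd is in that set, so it is an ancestor of e167.

Yes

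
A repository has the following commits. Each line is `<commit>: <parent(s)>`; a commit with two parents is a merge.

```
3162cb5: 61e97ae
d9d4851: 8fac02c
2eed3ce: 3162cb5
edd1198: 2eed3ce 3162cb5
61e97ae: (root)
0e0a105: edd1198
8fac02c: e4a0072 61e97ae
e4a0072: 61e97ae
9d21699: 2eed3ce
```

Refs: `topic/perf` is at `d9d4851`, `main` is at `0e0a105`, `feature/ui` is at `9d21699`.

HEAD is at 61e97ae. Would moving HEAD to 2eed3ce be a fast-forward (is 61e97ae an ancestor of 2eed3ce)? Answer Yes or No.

Yes

A fast-forward from 61e97ae to 2eed3ce is possible iff 61e97ae is an ancestor of 2eed3ce.
Ancestors of 2eed3ce: {2eed3ce, 3162cb5, 61e97ae}.
61e97ae is among them, so fast-forward is possible.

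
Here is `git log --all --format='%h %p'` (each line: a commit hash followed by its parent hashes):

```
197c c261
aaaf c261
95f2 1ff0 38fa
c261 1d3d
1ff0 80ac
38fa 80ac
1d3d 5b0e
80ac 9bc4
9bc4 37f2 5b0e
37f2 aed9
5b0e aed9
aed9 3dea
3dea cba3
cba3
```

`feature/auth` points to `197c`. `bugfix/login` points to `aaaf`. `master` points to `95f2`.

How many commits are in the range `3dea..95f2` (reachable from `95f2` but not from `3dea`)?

8

Reachable from 95f2: {1ff0, 37f2, 38fa, 3dea, 5b0e, 80ac, 95f2, 9bc4, aed9, cba3}.
Reachable from 3dea: {3dea, cba3}.
In 95f2's history but not 3dea's: {1ff0, 37f2, 38fa, 5b0e, 80ac, 95f2, 9bc4, aed9} — 8 commits.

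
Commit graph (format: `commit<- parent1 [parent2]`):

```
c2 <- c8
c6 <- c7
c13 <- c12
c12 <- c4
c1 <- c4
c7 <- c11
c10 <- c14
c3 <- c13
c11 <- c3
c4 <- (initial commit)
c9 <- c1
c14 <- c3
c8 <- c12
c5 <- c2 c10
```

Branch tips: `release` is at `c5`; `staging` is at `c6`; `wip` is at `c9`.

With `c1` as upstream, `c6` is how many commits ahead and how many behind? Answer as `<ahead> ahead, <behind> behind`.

Reachable from c6: {c11, c12, c13, c3, c4, c6, c7}.
Reachable from c1: {c1, c4}.
Only in c6's history (ahead): {c11, c12, c13, c3, c6, c7} — 6.
Only in c1's history (behind): {c1} — 1.

6 ahead, 1 behind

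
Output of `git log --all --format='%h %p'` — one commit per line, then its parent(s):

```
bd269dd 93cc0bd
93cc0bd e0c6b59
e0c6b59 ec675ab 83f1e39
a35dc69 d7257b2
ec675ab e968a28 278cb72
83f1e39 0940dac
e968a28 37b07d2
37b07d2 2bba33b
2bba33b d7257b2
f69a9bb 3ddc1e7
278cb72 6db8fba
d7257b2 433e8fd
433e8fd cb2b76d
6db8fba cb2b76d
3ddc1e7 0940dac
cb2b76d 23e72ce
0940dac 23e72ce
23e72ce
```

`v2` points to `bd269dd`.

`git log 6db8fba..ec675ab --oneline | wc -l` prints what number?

7

Reachable from ec675ab: {23e72ce, 278cb72, 2bba33b, 37b07d2, 433e8fd, 6db8fba, cb2b76d, d7257b2, e968a28, ec675ab}.
Reachable from 6db8fba: {23e72ce, 6db8fba, cb2b76d}.
In ec675ab's history but not 6db8fba's: {278cb72, 2bba33b, 37b07d2, 433e8fd, d7257b2, e968a28, ec675ab} — 7 commits.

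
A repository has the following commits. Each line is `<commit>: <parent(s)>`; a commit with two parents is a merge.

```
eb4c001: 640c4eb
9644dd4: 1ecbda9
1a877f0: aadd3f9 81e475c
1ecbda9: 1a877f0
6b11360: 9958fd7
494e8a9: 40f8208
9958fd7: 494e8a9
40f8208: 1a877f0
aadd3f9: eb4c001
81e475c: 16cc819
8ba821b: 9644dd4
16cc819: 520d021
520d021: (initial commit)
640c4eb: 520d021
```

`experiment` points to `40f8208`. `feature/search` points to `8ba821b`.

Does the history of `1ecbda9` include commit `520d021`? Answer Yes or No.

Ancestors of 1ecbda9 (commits reachable by following parents): {16cc819, 1a877f0, 1ecbda9, 520d021, 640c4eb, 81e475c, aadd3f9, eb4c001}.
520d021 is in that set, so it is an ancestor of 1ecbda9.

Yes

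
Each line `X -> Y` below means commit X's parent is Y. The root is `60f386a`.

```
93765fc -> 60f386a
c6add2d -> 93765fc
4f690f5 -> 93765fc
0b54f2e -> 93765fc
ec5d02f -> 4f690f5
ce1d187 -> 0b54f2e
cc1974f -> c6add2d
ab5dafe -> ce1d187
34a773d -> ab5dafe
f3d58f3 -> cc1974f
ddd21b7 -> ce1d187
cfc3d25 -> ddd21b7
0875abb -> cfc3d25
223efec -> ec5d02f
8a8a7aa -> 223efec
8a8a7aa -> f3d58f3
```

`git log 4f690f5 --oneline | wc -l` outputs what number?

3

Walking parent pointers from 4f690f5: reachable set = {4f690f5, 60f386a, 93765fc}.
That is 3 commits.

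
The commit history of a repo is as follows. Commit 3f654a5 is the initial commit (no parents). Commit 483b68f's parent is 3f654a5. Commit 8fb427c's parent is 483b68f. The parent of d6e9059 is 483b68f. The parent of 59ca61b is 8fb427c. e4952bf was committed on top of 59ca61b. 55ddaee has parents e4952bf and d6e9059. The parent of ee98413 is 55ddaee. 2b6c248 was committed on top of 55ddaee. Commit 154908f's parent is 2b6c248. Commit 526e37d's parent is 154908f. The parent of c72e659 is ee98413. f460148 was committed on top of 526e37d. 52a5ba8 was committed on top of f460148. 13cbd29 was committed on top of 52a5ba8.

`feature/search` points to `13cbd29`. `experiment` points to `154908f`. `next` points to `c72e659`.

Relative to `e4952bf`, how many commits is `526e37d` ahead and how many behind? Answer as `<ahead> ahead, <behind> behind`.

Reachable from 526e37d: {154908f, 2b6c248, 3f654a5, 483b68f, 526e37d, 55ddaee, 59ca61b, 8fb427c, d6e9059, e4952bf}.
Reachable from e4952bf: {3f654a5, 483b68f, 59ca61b, 8fb427c, e4952bf}.
Only in 526e37d's history (ahead): {154908f, 2b6c248, 526e37d, 55ddaee, d6e9059} — 5.
Only in e4952bf's history (behind): {} — 0.

5 ahead, 0 behind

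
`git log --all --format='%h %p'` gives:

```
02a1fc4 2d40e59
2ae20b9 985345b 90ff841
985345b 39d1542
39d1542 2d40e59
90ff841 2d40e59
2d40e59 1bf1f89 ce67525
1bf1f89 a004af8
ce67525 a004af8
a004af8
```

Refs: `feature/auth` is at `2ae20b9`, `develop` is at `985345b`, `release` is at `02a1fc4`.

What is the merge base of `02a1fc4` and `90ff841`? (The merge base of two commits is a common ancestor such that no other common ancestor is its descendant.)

2d40e59

Ancestors of 02a1fc4: {02a1fc4, 1bf1f89, 2d40e59, a004af8, ce67525}.
Ancestors of 90ff841: {1bf1f89, 2d40e59, 90ff841, a004af8, ce67525}.
Common ancestors: {1bf1f89, 2d40e59, a004af8, ce67525}.
Among these, 2d40e59 is not an ancestor of any other common ancestor — it is the merge base.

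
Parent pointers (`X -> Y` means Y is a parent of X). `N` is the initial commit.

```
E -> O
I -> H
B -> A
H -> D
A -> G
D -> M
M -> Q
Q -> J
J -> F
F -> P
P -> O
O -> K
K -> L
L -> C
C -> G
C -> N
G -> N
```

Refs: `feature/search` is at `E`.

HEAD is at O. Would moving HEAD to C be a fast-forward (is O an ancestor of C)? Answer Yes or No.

A fast-forward from O to C is possible iff O is an ancestor of C.
Ancestors of C: {C, G, N}.
O is not among them, so fast-forward is not possible.

No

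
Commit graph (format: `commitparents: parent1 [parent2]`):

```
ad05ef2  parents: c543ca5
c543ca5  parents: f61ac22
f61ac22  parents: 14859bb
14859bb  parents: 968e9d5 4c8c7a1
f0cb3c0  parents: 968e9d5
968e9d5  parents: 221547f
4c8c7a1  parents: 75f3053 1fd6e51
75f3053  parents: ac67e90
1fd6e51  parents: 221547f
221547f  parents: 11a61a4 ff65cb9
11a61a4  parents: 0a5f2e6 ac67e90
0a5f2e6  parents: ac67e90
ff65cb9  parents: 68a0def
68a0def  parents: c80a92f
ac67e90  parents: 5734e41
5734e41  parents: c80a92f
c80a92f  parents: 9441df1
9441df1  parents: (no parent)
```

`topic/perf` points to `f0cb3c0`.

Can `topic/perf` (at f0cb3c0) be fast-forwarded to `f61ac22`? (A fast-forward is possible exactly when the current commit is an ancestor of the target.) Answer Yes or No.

A fast-forward from f0cb3c0 to f61ac22 is possible iff f0cb3c0 is an ancestor of f61ac22.
Ancestors of f61ac22: {0a5f2e6, 11a61a4, 14859bb, 1fd6e51, 221547f, 4c8c7a1, 5734e41, 68a0def, 75f3053, 9441df1, 968e9d5, ac67e90, c80a92f, f61ac22, ff65cb9}.
f0cb3c0 is not among them, so fast-forward is not possible.

No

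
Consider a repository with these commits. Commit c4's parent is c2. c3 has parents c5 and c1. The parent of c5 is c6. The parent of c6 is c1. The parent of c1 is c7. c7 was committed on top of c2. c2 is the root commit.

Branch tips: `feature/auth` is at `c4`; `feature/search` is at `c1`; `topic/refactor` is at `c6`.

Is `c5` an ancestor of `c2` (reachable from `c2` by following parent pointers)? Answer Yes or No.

No

Ancestors of c2: {c2}.
c5 is not in that set, so it is not an ancestor of c2.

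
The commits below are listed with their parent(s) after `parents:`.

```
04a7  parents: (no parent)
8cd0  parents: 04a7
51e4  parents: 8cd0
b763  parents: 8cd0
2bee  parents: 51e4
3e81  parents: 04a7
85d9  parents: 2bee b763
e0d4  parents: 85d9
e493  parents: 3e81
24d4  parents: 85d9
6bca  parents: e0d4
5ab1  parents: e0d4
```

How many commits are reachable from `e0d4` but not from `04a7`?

6

Reachable from e0d4: {04a7, 2bee, 51e4, 85d9, 8cd0, b763, e0d4}.
Reachable from 04a7: {04a7}.
In e0d4's history but not 04a7's: {2bee, 51e4, 85d9, 8cd0, b763, e0d4} — 6 commits.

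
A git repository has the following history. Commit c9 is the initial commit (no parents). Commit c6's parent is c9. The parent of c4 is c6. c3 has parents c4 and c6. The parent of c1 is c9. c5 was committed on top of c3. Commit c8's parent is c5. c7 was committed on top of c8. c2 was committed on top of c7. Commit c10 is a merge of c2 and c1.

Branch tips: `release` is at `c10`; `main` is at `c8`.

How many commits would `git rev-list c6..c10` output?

8

Reachable from c10: {c1, c10, c2, c3, c4, c5, c6, c7, c8, c9}.
Reachable from c6: {c6, c9}.
In c10's history but not c6's: {c1, c10, c2, c3, c4, c5, c7, c8} — 8 commits.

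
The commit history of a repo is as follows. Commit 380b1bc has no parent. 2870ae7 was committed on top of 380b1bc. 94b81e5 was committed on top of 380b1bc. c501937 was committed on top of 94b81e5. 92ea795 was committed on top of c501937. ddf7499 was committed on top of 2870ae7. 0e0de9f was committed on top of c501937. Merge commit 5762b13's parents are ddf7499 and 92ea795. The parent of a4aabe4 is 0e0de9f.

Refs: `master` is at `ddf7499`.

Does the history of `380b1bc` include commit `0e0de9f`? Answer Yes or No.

Ancestors of 380b1bc: {380b1bc}.
0e0de9f is not in that set, so it is not an ancestor of 380b1bc.

No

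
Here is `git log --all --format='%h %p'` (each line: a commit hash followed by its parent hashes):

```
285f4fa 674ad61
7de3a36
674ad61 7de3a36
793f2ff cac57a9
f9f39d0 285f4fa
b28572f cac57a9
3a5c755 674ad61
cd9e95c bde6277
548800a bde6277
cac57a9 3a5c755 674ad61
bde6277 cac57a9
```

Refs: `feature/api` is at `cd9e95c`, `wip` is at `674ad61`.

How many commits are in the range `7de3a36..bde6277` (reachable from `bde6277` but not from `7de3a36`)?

Reachable from bde6277: {3a5c755, 674ad61, 7de3a36, bde6277, cac57a9}.
Reachable from 7de3a36: {7de3a36}.
In bde6277's history but not 7de3a36's: {3a5c755, 674ad61, bde6277, cac57a9} — 4 commits.

4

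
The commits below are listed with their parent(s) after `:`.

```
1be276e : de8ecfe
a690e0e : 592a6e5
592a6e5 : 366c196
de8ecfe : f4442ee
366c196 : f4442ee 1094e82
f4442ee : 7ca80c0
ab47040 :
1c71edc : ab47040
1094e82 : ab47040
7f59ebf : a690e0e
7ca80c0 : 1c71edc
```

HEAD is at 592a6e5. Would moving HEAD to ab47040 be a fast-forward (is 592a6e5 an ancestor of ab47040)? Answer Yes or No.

A fast-forward from 592a6e5 to ab47040 is possible iff 592a6e5 is an ancestor of ab47040.
Ancestors of ab47040: {ab47040}.
592a6e5 is not among them, so fast-forward is not possible.

No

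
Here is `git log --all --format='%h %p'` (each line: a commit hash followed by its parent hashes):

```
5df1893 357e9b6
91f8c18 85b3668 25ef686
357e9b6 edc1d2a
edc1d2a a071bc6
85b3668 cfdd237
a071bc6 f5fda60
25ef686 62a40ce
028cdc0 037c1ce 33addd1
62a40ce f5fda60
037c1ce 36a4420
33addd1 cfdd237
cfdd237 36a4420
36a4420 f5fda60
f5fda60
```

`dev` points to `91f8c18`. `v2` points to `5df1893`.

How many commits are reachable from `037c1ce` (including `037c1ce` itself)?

Walking parent pointers from 037c1ce: reachable set = {037c1ce, 36a4420, f5fda60}.
That is 3 commits.

3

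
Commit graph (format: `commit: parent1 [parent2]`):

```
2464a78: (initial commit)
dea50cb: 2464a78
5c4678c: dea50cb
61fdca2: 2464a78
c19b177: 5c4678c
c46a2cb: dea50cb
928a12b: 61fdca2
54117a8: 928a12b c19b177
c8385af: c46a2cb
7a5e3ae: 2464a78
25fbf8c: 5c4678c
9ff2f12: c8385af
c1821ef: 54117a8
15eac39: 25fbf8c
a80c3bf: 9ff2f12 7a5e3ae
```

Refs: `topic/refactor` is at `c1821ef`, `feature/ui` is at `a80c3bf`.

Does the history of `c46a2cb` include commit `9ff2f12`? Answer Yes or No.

No

Ancestors of c46a2cb: {2464a78, c46a2cb, dea50cb}.
9ff2f12 is not in that set, so it is not an ancestor of c46a2cb.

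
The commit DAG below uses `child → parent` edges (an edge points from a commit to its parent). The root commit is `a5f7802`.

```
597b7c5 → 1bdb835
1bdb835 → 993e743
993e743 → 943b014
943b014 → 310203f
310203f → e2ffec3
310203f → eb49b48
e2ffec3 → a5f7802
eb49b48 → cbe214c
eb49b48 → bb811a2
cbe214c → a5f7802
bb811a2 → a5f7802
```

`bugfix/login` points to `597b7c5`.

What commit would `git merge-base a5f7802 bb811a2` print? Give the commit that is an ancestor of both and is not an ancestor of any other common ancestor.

a5f7802

Ancestors of a5f7802: {a5f7802}.
Ancestors of bb811a2: {a5f7802, bb811a2}.
Common ancestors: {a5f7802}.
The only common ancestor is a5f7802, so it is the merge base.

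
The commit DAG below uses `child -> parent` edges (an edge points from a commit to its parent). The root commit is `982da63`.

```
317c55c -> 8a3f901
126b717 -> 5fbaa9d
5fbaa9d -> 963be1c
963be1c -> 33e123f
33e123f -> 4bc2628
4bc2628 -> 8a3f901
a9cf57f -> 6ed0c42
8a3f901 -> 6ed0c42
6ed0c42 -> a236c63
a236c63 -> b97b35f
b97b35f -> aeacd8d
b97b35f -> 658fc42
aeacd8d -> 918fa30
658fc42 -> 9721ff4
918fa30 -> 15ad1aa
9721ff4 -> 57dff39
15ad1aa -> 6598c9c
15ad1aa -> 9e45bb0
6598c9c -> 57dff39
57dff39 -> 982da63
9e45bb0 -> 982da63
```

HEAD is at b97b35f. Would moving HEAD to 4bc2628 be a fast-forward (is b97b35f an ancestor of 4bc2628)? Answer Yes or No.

Yes

A fast-forward from b97b35f to 4bc2628 is possible iff b97b35f is an ancestor of 4bc2628.
Ancestors of 4bc2628: {15ad1aa, 4bc2628, 57dff39, 658fc42, 6598c9c, 6ed0c42, 8a3f901, 918fa30, 9721ff4, 982da63, 9e45bb0, a236c63, aeacd8d, b97b35f}.
b97b35f is among them, so fast-forward is possible.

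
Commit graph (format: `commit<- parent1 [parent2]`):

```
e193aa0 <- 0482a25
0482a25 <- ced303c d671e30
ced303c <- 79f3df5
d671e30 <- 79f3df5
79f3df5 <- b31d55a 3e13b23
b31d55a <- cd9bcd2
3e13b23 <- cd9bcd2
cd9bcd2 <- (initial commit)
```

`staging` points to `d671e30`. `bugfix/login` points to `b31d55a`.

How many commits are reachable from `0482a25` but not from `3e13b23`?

5

Reachable from 0482a25: {0482a25, 3e13b23, 79f3df5, b31d55a, cd9bcd2, ced303c, d671e30}.
Reachable from 3e13b23: {3e13b23, cd9bcd2}.
In 0482a25's history but not 3e13b23's: {0482a25, 79f3df5, b31d55a, ced303c, d671e30} — 5 commits.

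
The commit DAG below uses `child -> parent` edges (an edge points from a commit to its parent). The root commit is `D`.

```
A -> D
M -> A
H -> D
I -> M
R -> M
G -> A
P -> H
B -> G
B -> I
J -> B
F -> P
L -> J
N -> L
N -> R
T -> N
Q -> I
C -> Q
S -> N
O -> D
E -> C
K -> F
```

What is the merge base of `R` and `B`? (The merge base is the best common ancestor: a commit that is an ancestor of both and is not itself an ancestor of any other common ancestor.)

M

Ancestors of R: {A, D, M, R}.
Ancestors of B: {A, B, D, G, I, M}.
Common ancestors: {A, D, M}.
Among these, M is not an ancestor of any other common ancestor — it is the merge base.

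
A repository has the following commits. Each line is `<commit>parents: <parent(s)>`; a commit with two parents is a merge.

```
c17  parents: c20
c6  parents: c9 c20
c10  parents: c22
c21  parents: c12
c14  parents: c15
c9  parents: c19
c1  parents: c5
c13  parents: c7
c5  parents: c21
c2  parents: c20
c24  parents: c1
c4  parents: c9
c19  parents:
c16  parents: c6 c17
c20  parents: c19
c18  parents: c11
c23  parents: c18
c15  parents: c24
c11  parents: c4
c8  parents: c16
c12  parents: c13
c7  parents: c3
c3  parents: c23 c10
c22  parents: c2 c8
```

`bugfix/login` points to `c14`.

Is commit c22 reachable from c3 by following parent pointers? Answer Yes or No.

Yes

Ancestors of c3 (commits reachable by following parents): {c10, c11, c16, c17, c18, c19, c2, c20, c22, c23, c3, c4, c6, c8, c9}.
c22 is in that set, so it is an ancestor of c3.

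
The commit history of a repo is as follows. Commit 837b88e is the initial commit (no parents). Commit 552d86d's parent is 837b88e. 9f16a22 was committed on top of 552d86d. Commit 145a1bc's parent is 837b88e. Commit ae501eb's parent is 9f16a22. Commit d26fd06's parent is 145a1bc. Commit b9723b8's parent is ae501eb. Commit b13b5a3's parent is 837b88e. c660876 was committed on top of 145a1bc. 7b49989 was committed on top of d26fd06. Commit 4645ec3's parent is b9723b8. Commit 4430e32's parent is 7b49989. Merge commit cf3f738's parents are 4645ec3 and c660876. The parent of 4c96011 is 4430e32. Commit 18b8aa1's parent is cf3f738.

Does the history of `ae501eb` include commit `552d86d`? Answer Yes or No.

Yes

Ancestors of ae501eb (commits reachable by following parents): {552d86d, 837b88e, 9f16a22, ae501eb}.
552d86d is in that set, so it is an ancestor of ae501eb.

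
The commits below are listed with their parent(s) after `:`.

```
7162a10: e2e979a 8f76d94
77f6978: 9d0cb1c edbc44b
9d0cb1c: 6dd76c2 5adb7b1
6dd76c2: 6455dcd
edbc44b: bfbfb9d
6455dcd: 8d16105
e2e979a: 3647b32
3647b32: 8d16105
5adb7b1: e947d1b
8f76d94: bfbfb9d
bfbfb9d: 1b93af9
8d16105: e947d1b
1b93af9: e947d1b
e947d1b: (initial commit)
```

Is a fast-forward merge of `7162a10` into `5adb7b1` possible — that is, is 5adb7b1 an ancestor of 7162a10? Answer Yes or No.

No

A fast-forward from 5adb7b1 to 7162a10 is possible iff 5adb7b1 is an ancestor of 7162a10.
Ancestors of 7162a10: {1b93af9, 3647b32, 7162a10, 8d16105, 8f76d94, bfbfb9d, e2e979a, e947d1b}.
5adb7b1 is not among them, so fast-forward is not possible.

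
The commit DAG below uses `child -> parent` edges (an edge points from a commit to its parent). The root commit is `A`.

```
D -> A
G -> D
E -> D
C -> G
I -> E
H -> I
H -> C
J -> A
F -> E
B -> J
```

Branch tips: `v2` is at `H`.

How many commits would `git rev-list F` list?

4

Walking parent pointers from F: reachable set = {A, D, E, F}.
That is 4 commits.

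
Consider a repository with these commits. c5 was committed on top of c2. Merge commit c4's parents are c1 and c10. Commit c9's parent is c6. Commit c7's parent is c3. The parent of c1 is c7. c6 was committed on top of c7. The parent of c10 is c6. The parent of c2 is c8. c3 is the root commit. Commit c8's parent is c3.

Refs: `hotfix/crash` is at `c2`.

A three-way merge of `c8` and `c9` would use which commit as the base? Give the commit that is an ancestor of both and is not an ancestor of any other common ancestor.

c3

Ancestors of c8: {c3, c8}.
Ancestors of c9: {c3, c6, c7, c9}.
Common ancestors: {c3}.
The only common ancestor is c3, so it is the merge base.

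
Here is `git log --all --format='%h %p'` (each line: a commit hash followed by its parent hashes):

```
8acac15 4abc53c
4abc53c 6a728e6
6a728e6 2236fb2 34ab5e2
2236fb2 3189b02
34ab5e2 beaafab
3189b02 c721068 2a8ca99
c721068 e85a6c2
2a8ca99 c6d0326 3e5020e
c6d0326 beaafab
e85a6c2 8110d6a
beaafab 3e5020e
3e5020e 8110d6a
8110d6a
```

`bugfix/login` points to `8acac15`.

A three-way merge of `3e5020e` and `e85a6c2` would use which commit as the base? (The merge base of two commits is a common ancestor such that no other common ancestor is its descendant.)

Ancestors of 3e5020e: {3e5020e, 8110d6a}.
Ancestors of e85a6c2: {8110d6a, e85a6c2}.
Common ancestors: {8110d6a}.
The only common ancestor is 8110d6a, so it is the merge base.

8110d6a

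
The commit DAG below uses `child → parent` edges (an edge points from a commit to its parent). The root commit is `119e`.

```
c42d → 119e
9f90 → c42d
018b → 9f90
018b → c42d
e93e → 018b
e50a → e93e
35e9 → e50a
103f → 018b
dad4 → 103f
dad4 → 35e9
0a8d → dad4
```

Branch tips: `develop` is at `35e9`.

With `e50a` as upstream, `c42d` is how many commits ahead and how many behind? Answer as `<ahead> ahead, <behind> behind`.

Reachable from c42d: {119e, c42d}.
Reachable from e50a: {018b, 119e, 9f90, c42d, e50a, e93e}.
Only in c42d's history (ahead): {} — 0.
Only in e50a's history (behind): {018b, 9f90, e50a, e93e} — 4.

0 ahead, 4 behind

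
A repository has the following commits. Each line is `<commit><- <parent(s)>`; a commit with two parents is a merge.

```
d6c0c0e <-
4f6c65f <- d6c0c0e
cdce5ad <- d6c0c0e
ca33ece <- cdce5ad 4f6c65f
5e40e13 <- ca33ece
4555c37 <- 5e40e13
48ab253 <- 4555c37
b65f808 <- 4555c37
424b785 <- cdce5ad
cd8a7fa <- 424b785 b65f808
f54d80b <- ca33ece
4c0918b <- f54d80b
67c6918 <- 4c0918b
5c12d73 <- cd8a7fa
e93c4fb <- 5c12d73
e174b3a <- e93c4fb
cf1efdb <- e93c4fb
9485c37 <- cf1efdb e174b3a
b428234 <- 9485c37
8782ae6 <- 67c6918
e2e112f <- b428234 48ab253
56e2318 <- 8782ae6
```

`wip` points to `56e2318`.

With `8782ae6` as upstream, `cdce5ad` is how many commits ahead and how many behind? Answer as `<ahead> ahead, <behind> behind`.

0 ahead, 6 behind

Reachable from cdce5ad: {cdce5ad, d6c0c0e}.
Reachable from 8782ae6: {4c0918b, 4f6c65f, 67c6918, 8782ae6, ca33ece, cdce5ad, d6c0c0e, f54d80b}.
Only in cdce5ad's history (ahead): {} — 0.
Only in 8782ae6's history (behind): {4c0918b, 4f6c65f, 67c6918, 8782ae6, ca33ece, f54d80b} — 6.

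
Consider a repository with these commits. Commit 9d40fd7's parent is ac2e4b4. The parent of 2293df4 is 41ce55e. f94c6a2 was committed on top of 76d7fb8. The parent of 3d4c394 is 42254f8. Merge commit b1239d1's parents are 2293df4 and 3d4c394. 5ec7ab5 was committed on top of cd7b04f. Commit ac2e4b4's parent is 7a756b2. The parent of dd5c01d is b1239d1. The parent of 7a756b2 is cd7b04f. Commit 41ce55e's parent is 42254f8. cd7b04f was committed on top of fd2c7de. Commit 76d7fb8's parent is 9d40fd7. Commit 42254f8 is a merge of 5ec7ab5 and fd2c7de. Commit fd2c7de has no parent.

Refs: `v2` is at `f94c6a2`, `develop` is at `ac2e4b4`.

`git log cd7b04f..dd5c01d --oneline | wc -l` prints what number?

Reachable from dd5c01d: {2293df4, 3d4c394, 41ce55e, 42254f8, 5ec7ab5, b1239d1, cd7b04f, dd5c01d, fd2c7de}.
Reachable from cd7b04f: {cd7b04f, fd2c7de}.
In dd5c01d's history but not cd7b04f's: {2293df4, 3d4c394, 41ce55e, 42254f8, 5ec7ab5, b1239d1, dd5c01d} — 7 commits.

7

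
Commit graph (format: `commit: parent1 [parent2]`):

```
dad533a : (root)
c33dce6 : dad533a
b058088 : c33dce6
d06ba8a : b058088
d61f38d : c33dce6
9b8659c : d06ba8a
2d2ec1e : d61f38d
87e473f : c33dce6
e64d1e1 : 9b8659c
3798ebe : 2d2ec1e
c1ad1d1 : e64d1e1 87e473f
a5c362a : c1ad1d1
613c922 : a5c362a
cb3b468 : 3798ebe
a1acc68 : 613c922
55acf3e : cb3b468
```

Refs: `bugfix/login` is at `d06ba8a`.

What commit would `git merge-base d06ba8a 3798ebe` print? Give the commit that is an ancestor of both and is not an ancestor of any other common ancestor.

Ancestors of d06ba8a: {b058088, c33dce6, d06ba8a, dad533a}.
Ancestors of 3798ebe: {2d2ec1e, 3798ebe, c33dce6, d61f38d, dad533a}.
Common ancestors: {c33dce6, dad533a}.
Among these, c33dce6 is not an ancestor of any other common ancestor — it is the merge base.

c33dce6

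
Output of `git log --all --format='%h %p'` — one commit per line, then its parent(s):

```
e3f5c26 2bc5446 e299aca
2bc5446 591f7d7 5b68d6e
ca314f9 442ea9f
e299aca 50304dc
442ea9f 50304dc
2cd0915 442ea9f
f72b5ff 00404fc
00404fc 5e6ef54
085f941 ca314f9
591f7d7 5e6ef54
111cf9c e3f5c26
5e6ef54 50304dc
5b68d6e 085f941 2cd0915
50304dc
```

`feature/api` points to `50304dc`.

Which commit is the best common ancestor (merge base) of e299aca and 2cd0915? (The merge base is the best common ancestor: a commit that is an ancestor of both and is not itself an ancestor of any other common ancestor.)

Ancestors of e299aca: {50304dc, e299aca}.
Ancestors of 2cd0915: {2cd0915, 442ea9f, 50304dc}.
Common ancestors: {50304dc}.
The only common ancestor is 50304dc, so it is the merge base.

50304dc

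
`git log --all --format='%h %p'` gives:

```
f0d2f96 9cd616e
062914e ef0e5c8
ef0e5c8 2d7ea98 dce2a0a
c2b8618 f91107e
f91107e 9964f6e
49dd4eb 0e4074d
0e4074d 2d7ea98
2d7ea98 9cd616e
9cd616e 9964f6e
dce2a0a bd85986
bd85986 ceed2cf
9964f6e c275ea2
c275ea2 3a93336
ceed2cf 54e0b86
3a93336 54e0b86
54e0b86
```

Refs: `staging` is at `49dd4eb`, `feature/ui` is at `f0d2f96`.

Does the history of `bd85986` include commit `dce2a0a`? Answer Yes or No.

Ancestors of bd85986: {54e0b86, bd85986, ceed2cf}.
dce2a0a is not in that set, so it is not an ancestor of bd85986.

No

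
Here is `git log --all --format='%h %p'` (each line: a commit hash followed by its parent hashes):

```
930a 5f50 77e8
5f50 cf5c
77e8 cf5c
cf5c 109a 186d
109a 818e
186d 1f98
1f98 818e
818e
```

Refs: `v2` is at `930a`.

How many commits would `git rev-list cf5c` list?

5

Walking parent pointers from cf5c: reachable set = {109a, 186d, 1f98, 818e, cf5c}.
That is 5 commits.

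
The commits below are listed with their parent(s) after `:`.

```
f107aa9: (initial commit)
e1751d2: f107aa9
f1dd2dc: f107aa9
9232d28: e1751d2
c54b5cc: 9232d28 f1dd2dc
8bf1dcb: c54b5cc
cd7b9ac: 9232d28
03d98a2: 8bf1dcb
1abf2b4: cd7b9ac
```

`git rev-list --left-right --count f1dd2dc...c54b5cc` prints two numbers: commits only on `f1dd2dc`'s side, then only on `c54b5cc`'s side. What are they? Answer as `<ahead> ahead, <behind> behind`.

Reachable from f1dd2dc: {f107aa9, f1dd2dc}.
Reachable from c54b5cc: {9232d28, c54b5cc, e1751d2, f107aa9, f1dd2dc}.
Only in f1dd2dc's history (ahead): {} — 0.
Only in c54b5cc's history (behind): {9232d28, c54b5cc, e1751d2} — 3.

0 ahead, 3 behind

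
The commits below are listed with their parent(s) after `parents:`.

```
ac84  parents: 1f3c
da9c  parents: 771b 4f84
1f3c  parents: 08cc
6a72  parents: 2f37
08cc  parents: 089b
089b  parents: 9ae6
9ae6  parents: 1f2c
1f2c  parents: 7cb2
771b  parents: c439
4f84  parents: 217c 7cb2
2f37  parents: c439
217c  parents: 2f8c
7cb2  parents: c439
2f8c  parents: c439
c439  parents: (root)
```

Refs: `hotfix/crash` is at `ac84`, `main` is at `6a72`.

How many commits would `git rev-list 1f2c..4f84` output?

Reachable from 4f84: {217c, 2f8c, 4f84, 7cb2, c439}.
Reachable from 1f2c: {1f2c, 7cb2, c439}.
In 4f84's history but not 1f2c's: {217c, 2f8c, 4f84} — 3 commits.

3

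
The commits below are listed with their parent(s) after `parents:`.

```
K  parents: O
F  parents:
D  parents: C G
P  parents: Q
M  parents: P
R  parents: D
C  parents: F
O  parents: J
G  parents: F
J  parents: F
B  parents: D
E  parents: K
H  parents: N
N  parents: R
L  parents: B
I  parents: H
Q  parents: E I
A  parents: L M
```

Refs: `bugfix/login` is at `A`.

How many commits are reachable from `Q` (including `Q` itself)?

Walking parent pointers from Q: reachable set = {C, D, E, F, G, H, I, J, K, N, O, Q, R}.
That is 13 commits.

13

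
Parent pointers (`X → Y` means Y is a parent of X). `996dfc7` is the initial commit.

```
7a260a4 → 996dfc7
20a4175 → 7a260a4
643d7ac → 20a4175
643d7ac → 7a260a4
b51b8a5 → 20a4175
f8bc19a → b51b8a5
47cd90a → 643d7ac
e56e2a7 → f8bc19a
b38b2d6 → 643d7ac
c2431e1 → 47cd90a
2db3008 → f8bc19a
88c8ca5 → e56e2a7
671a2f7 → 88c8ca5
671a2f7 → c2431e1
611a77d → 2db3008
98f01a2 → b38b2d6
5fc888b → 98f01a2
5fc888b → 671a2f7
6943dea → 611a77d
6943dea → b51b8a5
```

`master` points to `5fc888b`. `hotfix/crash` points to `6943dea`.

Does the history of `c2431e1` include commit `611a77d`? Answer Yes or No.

No

Ancestors of c2431e1: {20a4175, 47cd90a, 643d7ac, 7a260a4, 996dfc7, c2431e1}.
611a77d is not in that set, so it is not an ancestor of c2431e1.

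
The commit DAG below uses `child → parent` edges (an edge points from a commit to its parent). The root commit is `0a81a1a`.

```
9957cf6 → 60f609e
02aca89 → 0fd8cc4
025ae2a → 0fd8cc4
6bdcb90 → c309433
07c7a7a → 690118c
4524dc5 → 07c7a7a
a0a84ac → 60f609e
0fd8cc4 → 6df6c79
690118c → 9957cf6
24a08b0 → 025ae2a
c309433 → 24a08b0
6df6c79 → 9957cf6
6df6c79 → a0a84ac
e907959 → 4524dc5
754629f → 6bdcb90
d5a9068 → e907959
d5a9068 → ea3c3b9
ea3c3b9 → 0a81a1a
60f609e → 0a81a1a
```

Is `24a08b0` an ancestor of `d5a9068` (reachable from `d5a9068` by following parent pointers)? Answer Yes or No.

No

Ancestors of d5a9068: {07c7a7a, 0a81a1a, 4524dc5, 60f609e, 690118c, 9957cf6, d5a9068, e907959, ea3c3b9}.
24a08b0 is not in that set, so it is not an ancestor of d5a9068.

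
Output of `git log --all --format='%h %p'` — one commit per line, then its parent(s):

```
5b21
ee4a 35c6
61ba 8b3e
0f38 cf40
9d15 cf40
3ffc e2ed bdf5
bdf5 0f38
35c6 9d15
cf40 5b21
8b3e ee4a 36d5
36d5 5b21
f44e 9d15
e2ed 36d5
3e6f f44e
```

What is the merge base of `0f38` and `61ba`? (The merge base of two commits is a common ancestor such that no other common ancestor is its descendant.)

Ancestors of 0f38: {0f38, 5b21, cf40}.
Ancestors of 61ba: {35c6, 36d5, 5b21, 61ba, 8b3e, 9d15, cf40, ee4a}.
Common ancestors: {5b21, cf40}.
Among these, cf40 is not an ancestor of any other common ancestor — it is the merge base.

cf40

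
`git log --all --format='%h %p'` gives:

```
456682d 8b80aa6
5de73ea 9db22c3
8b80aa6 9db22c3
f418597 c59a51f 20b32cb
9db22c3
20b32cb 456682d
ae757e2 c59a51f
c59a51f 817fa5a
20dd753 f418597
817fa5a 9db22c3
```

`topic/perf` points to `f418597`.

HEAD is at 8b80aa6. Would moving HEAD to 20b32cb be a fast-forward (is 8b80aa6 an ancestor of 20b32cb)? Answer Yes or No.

A fast-forward from 8b80aa6 to 20b32cb is possible iff 8b80aa6 is an ancestor of 20b32cb.
Ancestors of 20b32cb: {20b32cb, 456682d, 8b80aa6, 9db22c3}.
8b80aa6 is among them, so fast-forward is possible.

Yes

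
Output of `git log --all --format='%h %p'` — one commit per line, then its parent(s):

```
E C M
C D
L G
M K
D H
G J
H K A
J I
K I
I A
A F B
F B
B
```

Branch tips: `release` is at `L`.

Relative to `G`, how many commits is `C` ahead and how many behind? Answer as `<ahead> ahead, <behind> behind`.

4 ahead, 2 behind

Reachable from C: {A, B, C, D, F, H, I, K}.
Reachable from G: {A, B, F, G, I, J}.
Only in C's history (ahead): {C, D, H, K} — 4.
Only in G's history (behind): {G, J} — 2.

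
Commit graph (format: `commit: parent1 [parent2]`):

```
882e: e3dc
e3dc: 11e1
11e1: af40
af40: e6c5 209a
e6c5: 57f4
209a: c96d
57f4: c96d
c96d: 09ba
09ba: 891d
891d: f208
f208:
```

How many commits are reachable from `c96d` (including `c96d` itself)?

Walking parent pointers from c96d: reachable set = {09ba, 891d, c96d, f208}.
That is 4 commits.

4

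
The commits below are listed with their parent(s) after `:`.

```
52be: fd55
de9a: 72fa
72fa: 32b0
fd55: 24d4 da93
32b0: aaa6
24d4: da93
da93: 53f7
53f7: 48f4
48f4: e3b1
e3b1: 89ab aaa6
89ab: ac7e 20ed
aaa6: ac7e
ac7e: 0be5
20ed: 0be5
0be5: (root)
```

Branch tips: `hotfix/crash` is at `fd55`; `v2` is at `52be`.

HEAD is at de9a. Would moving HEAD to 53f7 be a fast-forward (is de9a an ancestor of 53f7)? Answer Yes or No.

No

A fast-forward from de9a to 53f7 is possible iff de9a is an ancestor of 53f7.
Ancestors of 53f7: {0be5, 20ed, 48f4, 53f7, 89ab, aaa6, ac7e, e3b1}.
de9a is not among them, so fast-forward is not possible.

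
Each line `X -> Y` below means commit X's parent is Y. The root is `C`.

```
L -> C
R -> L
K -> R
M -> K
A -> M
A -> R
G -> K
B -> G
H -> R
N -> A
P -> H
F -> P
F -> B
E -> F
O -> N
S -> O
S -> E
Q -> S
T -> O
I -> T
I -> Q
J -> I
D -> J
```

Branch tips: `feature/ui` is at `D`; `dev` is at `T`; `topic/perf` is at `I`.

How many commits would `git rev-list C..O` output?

Reachable from O: {A, C, K, L, M, N, O, R}.
Reachable from C: {C}.
In O's history but not C's: {A, K, L, M, N, O, R} — 7 commits.

7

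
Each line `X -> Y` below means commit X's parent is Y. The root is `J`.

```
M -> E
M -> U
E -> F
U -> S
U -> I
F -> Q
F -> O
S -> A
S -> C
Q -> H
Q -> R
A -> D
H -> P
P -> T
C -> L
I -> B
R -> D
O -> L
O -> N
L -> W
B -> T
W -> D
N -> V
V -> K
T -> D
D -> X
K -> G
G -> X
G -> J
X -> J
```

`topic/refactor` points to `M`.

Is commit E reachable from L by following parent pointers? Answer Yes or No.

No

Ancestors of L: {D, J, L, W, X}.
E is not in that set, so it is not an ancestor of L.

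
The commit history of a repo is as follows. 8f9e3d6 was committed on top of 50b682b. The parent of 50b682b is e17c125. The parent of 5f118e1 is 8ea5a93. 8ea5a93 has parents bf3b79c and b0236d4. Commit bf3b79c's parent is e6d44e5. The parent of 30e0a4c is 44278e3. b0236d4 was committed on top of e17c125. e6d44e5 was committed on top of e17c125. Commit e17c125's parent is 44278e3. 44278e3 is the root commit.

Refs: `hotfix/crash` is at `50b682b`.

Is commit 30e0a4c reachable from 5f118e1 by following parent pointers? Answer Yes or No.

No

Ancestors of 5f118e1: {44278e3, 5f118e1, 8ea5a93, b0236d4, bf3b79c, e17c125, e6d44e5}.
30e0a4c is not in that set, so it is not an ancestor of 5f118e1.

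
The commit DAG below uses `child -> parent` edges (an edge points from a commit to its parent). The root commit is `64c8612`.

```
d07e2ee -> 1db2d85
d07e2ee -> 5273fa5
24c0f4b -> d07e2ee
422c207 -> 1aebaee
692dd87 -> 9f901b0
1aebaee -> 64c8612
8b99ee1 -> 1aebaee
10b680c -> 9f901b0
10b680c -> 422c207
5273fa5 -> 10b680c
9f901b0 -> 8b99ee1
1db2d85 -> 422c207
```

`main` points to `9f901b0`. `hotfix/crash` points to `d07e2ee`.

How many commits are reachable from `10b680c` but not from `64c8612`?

5

Reachable from 10b680c: {10b680c, 1aebaee, 422c207, 64c8612, 8b99ee1, 9f901b0}.
Reachable from 64c8612: {64c8612}.
In 10b680c's history but not 64c8612's: {10b680c, 1aebaee, 422c207, 8b99ee1, 9f901b0} — 5 commits.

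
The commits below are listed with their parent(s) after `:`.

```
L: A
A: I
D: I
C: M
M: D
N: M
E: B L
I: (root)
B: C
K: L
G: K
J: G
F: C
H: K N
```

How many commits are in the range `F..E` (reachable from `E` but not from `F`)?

Reachable from E: {A, B, C, D, E, I, L, M}.
Reachable from F: {C, D, F, I, M}.
In E's history but not F's: {A, B, E, L} — 4 commits.

4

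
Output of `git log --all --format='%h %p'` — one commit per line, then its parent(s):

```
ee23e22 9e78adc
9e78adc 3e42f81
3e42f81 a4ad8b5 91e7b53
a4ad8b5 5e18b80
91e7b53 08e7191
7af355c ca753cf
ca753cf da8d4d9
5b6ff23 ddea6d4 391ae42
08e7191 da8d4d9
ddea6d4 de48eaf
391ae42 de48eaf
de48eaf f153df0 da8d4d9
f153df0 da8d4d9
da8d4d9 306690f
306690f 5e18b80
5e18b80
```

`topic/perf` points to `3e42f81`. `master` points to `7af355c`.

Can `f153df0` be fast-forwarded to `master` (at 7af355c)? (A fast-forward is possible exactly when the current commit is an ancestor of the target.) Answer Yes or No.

A fast-forward from f153df0 to 7af355c is possible iff f153df0 is an ancestor of 7af355c.
Ancestors of 7af355c: {306690f, 5e18b80, 7af355c, ca753cf, da8d4d9}.
f153df0 is not among them, so fast-forward is not possible.

No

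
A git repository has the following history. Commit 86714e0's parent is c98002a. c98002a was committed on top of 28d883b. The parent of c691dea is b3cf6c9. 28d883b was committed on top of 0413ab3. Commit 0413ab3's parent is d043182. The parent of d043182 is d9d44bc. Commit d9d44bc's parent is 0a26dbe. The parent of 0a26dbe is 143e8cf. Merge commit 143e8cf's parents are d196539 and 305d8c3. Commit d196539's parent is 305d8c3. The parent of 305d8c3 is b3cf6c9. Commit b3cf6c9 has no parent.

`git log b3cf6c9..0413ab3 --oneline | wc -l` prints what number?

Reachable from 0413ab3: {0413ab3, 0a26dbe, 143e8cf, 305d8c3, b3cf6c9, d043182, d196539, d9d44bc}.
Reachable from b3cf6c9: {b3cf6c9}.
In 0413ab3's history but not b3cf6c9's: {0413ab3, 0a26dbe, 143e8cf, 305d8c3, d043182, d196539, d9d44bc} — 7 commits.

7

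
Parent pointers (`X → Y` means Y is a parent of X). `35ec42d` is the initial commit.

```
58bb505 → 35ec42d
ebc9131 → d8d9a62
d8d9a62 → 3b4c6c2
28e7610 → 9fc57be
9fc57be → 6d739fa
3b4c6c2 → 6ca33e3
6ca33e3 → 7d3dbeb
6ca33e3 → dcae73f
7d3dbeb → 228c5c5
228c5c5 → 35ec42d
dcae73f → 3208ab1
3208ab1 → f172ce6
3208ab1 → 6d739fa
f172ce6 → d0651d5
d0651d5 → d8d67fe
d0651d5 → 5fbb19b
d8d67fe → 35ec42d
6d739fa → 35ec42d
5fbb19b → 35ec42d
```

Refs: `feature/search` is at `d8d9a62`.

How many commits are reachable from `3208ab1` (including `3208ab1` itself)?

Walking parent pointers from 3208ab1: reachable set = {3208ab1, 35ec42d, 5fbb19b, 6d739fa, d0651d5, d8d67fe, f172ce6}.
That is 7 commits.

7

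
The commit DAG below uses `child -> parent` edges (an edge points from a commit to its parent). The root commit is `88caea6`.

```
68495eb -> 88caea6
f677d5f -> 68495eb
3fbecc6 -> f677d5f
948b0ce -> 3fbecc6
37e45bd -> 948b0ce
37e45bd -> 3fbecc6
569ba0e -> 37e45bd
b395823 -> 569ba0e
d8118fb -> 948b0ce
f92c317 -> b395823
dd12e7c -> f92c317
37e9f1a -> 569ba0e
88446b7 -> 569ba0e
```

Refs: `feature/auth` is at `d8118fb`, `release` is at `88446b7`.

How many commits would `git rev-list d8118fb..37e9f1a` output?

3

Reachable from 37e9f1a: {37e45bd, 37e9f1a, 3fbecc6, 569ba0e, 68495eb, 88caea6, 948b0ce, f677d5f}.
Reachable from d8118fb: {3fbecc6, 68495eb, 88caea6, 948b0ce, d8118fb, f677d5f}.
In 37e9f1a's history but not d8118fb's: {37e45bd, 37e9f1a, 569ba0e} — 3 commits.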